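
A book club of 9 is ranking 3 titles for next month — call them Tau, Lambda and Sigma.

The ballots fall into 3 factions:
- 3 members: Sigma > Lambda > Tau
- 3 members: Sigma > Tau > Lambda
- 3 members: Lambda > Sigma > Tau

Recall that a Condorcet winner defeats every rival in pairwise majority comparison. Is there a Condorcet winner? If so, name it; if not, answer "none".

Sigma

Check each pair by majority over 9 ballots:
Tau vs Lambda: Tau is ranked higher on 3 ballots, Lambda on 6. Lambda wins 6–3.
Tau vs Sigma: 0 for Tau, 9 for Sigma — Sigma by 9–0.
Lambda vs Sigma: Lambda is ranked higher on 3 ballots, Sigma on 6. Sigma wins 6–3.
Sigma wins every pairwise contest, so Sigma is the Condorcet winner.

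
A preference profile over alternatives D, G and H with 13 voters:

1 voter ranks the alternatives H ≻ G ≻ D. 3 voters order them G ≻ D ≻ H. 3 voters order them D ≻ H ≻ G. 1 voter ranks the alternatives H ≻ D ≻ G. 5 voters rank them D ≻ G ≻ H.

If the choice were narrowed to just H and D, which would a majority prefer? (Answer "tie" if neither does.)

Ballots ranking H above D: 1 + 1 = 2.
Ballots ranking D above H: 13 − 2 = 11.
D wins the head-to-head 11–2.

D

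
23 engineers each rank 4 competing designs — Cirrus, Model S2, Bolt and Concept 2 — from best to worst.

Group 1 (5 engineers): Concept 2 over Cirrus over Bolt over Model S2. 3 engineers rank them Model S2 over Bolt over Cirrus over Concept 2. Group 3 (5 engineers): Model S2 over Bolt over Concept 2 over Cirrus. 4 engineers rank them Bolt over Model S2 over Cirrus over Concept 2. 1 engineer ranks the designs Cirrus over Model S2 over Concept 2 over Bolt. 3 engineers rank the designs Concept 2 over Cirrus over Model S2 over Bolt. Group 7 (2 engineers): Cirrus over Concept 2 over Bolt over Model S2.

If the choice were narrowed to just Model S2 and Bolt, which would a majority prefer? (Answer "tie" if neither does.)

Model S2

Ballots ranking Model S2 above Bolt: 3 + 5 + 1 + 3 = 12.
Ballots ranking Bolt above Model S2: 23 − 12 = 11.
Model S2 wins the head-to-head 12–11.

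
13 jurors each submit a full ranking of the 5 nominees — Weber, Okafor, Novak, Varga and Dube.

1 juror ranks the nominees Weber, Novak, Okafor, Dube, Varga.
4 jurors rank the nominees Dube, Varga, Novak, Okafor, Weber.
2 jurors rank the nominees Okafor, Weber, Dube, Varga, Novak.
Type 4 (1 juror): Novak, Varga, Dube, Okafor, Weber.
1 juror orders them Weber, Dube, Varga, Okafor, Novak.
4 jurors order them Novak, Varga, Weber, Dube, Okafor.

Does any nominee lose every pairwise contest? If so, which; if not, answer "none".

none

Pairwise majorities:
Weber vs Okafor: Okafor wins 7–6.
Weber vs Novak: Weber preferred on 1+2+1 = 4 ballots; Novak wins 9–4.
Weber vs Varga: 4 to 9, Varga.
Weber vs Dube: Weber is ranked higher on 1+2+1+4 = 8 ballots, Dube on 5. Weber wins 8–5.
Okafor vs Novak: Okafor is ranked higher on 2+1 = 3 ballots, Novak on 10. Novak wins 10–3.
Okafor vs Varga: 1+2 = 3 for Okafor, 10 for Varga — Varga by 10–3.
Okafor vs Dube: Dube wins 10–3.
Novak vs Varga: 6 to 7, Varga.
Novak vs Dube: Dube wins 7–6.
Varga vs Dube: Varga preferred on 1+4 = 5 ballots; Dube wins 8–5.
Every nominee wins at least one matchup (Weber beats Dube; Okafor beats Weber; Novak beats Weber; Varga beats Weber; Dube beats Okafor), so there is no Condorcet loser.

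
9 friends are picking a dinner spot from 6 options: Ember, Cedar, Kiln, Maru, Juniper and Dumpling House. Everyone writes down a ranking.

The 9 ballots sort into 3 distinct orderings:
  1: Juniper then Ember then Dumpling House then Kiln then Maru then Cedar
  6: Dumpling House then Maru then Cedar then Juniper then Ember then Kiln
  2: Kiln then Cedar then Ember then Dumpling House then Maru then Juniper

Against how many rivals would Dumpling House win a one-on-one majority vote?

5

Dumpling House against each rival (9 friends):
Dumpling House vs Ember: Dumpling House, 6–3.
Dumpling House vs Cedar: Dumpling House is ranked higher on 1+6 = 7 ballots, Cedar on 2. Dumpling House wins 7–2.
Dumpling House vs Kiln: 7 to 2, Dumpling House.
Dumpling House vs Maru: Dumpling House, 9–0.
Dumpling House vs Juniper: 6+2 = 8 for Dumpling House, 1 for Juniper — Dumpling House by 8–1.
Dumpling House beats Ember, Cedar, Kiln, Maru, Juniper — 5 pairwise wins.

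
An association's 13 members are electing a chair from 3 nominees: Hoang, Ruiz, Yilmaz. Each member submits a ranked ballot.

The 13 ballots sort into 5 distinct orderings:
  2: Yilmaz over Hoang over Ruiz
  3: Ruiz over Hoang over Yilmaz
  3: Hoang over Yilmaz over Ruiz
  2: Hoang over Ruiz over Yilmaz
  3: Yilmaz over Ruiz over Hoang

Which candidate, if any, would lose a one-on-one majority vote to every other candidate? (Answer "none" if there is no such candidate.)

Head-to-head results (13 voters):
Hoang vs Ruiz: Hoang is ranked higher on 2+3+2 = 7 ballots, Ruiz on 6. Hoang wins 7–6.
Hoang–Yilmaz: Hoang 8–5.
Ruiz vs Yilmaz: 3+2 = 5 for Ruiz, 8 for Yilmaz — Yilmaz by 8–5.
Ruiz is beaten in every head-to-head and is the Condorcet loser.

Ruiz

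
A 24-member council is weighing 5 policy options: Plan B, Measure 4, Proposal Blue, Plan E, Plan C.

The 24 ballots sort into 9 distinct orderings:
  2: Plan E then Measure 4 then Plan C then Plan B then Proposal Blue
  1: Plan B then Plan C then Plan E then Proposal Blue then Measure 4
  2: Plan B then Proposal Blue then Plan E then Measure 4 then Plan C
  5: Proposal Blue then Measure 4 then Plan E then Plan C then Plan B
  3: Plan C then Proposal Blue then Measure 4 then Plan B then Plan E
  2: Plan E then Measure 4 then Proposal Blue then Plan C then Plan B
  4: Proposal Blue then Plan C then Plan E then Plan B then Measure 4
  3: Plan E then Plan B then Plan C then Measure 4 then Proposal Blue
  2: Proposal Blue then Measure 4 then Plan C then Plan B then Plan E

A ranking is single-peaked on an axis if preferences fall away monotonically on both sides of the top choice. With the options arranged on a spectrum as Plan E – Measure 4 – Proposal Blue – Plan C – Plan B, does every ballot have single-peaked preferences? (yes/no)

Axis positions: Plan E=1, Measure 4=2, Proposal Blue=3, Plan C=4, Plan B=5.
Cluster 1: ranking walks positions 1-2-4-5-3; Plan C is ranked above Proposal Blue even though Proposal Blue lies between Plan C and the peak Plan E on the axis — preferences dip and rise again. Not single-peaked.
Cluster 2: ranking walks positions 5-4-1-3-2; Plan E is ranked above Proposal Blue even though Proposal Blue lies between Plan E and the peak Plan B on the axis — preferences dip and rise again. Not single-peaked.
Cluster 3: ranking walks positions 5-3-1-2-4; Proposal Blue is ranked above Plan C even though Plan C lies between Proposal Blue and the peak Plan B on the axis — preferences dip and rise again. Not single-peaked.
Cluster 4 (peak Proposal Blue at position 3): ranking walks positions 3-2-1-4-5, expanding outward from the peak — single-peaked.
Cluster 5 (peak Plan C at position 4): ranking walks positions 4-3-2-5-1, expanding outward from the peak — single-peaked.
Cluster 6 (peak Plan E at position 1): ranking walks positions 1-2-3-4-5, expanding outward from the peak — single-peaked.
Cluster 7: ranking walks positions 3-4-1-5-2; Plan E is ranked above Measure 4 even though Measure 4 lies between Plan E and the peak Proposal Blue on the axis — preferences dip and rise again. Not single-peaked.
Cluster 8: ranking walks positions 1-5-4-2-3; Plan B is ranked above Measure 4 even though Measure 4 lies between Plan B and the peak Plan E on the axis — preferences dip and rise again. Not single-peaked.
Cluster 9 (peak Proposal Blue at position 3): ranking walks positions 3-2-4-5-1, expanding outward from the peak — single-peaked.
Cluster 1 violates single-peakedness, so the profile is not single-peaked on this axis.

no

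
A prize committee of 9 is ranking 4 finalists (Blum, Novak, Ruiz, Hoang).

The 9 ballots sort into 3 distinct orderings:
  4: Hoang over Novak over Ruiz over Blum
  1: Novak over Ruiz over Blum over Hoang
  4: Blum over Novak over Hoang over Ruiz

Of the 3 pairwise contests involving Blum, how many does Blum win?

Blum against each rival (9 jurors):
Blum vs Novak: Blum is ranked higher on 4 ballots, Novak on 5. Novak wins 5–4.
Blum vs Ruiz: Ruiz wins 5–4.
Blum–Hoang: Blum 5–4.
Blum beats Hoang; loses to Novak, Ruiz — 1 pairwise win.

1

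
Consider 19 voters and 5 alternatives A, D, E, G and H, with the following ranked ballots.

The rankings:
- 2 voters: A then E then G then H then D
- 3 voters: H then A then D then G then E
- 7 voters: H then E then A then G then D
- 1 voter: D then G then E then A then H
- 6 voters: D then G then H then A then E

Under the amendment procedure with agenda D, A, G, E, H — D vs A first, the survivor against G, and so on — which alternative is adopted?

Round 1: D vs A — 7–12, A advances.
Round 2: A vs G — 12–7, A advances.
Round 3: A vs E — 11–8, A advances.
Round 4: A vs H — 3–16, H advances.
H survives the agenda.

H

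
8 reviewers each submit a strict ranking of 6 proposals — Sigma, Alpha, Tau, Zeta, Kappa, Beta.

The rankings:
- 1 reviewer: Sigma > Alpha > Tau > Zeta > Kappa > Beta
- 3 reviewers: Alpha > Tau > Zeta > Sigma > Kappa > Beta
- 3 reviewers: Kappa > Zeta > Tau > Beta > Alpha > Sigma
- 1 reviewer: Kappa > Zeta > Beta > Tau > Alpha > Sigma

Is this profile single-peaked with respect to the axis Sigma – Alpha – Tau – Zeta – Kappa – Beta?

yes

Axis positions: Sigma=1, Alpha=2, Tau=3, Zeta=4, Kappa=5, Beta=6.
Group 1 (peak Sigma at position 1): ranking walks positions 1-2-3-4-5-6, expanding outward from the peak — single-peaked.
Group 2 (peak Alpha at position 2): ranking walks positions 2-3-4-1-5-6, expanding outward from the peak — single-peaked.
Group 3 (peak Kappa at position 5): ranking walks positions 5-4-3-6-2-1, expanding outward from the peak — single-peaked.
Group 4 (peak Kappa at position 5): ranking walks positions 5-4-6-3-2-1, expanding outward from the peak — single-peaked.
Every ranking is single-peaked on this axis.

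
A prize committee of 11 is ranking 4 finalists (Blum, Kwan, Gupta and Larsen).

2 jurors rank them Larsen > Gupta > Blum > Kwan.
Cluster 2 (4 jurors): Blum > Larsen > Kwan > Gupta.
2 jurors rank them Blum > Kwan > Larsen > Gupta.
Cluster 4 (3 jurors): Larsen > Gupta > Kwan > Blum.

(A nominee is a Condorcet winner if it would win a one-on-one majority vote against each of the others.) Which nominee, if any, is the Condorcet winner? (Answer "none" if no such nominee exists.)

Blum

Pairwise majorities:
Blum vs Kwan: Blum, 8–3.
Blum–Gupta: Blum 6–5.
Blum vs Larsen: Blum, 6–5.
Kwan–Gupta: Kwan 6–5.
Kwan–Larsen: Larsen 9–2.
Gupta–Larsen: Larsen 11–0.
Blum beats each of Kwan, Gupta, Larsen — Blum is the Condorcet winner.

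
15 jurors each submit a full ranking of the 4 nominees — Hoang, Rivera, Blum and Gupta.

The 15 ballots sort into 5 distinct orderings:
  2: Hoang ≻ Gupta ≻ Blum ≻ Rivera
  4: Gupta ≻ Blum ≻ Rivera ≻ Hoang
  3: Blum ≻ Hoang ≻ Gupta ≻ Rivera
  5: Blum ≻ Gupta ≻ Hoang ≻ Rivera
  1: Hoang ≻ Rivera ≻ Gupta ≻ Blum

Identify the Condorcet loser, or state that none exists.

Rivera

Head-to-head results (15 jurors):
Hoang–Rivera: Hoang 11–4.
Hoang vs Blum: 3 to 12, Blum.
Hoang vs Gupta: Hoang preferred on 2+3+1 = 6 ballots; Gupta wins 9–6.
Rivera vs Blum: Blum, 14–1.
Rivera vs Gupta: 1 to 14, Gupta.
Blum vs Gupta: 8 to 7, Blum.
Only Rivera has no wins; Rivera is the Condorcet loser.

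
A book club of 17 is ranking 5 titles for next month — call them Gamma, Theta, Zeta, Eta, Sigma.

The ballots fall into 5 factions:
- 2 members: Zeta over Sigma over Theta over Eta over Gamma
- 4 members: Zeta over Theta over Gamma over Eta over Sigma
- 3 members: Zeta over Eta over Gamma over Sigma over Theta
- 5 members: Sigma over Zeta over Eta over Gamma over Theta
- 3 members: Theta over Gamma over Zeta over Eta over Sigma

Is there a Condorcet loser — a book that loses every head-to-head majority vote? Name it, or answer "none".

Head-to-head results (17 members):
Gamma vs Theta: Gamma preferred on 3+5 = 8 ballots; Theta wins 9–8.
Gamma vs Zeta: 3 to 14, Zeta.
Gamma vs Eta: Gamma is ranked higher on 4+3 = 7 ballots, Eta on 10. Eta wins 10–7.
Gamma vs Sigma: 10 to 7, Gamma.
Theta vs Zeta: Theta is ranked higher on 3 ballots, Zeta on 14. Zeta wins 14–3.
Theta–Eta: Theta 9–8.
Theta vs Sigma: Theta is ranked higher on 4+3 = 7 ballots, Sigma on 10. Sigma wins 10–7.
Zeta–Eta: Zeta 17–0.
Zeta vs Sigma: 12 to 5, Zeta.
Eta vs Sigma: Eta is ranked higher on 4+3+3 = 10 ballots, Sigma on 7. Eta wins 10–7.
Every book wins at least one matchup (Gamma beats Sigma; Theta beats Gamma; Zeta beats Gamma; Eta beats Gamma; Sigma beats Theta), so there is no Condorcet loser.

none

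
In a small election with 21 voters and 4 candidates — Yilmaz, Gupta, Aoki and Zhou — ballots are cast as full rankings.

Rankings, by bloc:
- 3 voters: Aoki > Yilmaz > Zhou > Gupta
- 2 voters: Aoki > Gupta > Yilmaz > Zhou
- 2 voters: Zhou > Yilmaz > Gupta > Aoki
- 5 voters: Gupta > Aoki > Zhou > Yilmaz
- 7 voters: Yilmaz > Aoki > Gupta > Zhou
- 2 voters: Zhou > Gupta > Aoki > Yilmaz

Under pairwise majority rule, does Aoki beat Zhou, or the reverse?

Aoki

Ballots ranking Aoki above Zhou: 3 + 2 + 5 + 7 = 17.
Ballots ranking Zhou above Aoki: 21 − 17 = 4.
Aoki wins the head-to-head 17–4.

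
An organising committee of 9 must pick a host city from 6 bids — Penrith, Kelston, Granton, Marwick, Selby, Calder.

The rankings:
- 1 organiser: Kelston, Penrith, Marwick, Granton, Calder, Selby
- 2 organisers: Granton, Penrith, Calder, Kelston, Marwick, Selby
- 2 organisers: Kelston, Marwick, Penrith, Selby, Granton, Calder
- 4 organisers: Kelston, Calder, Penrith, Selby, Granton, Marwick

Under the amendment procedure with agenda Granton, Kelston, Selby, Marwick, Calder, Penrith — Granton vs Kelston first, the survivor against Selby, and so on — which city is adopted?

Round 1: Granton vs Kelston — 2–7, Kelston advances.
Round 2: Kelston vs Selby — 9–0, Kelston advances.
Round 3: Kelston vs Marwick — 9–0, Kelston advances.
Round 4: Kelston vs Calder — 7–2, Kelston advances.
Round 5: Kelston vs Penrith — 7–2, Kelston advances.
The agenda winner is Kelston.

Kelston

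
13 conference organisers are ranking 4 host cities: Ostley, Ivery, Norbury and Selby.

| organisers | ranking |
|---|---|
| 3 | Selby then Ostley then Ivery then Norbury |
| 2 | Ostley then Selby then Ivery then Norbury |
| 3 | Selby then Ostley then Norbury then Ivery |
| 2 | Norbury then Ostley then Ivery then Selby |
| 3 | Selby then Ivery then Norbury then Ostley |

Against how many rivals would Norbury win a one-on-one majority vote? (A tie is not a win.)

Norbury against each rival (13 organisers):
Norbury–Ostley: Ostley 8–5.
Norbury vs Ivery: Ivery, 8–5.
Norbury vs Selby: 2 to 11, Selby.
Norbury beats no one; loses to Ostley, Ivery, Selby — 0 pairwise wins.

0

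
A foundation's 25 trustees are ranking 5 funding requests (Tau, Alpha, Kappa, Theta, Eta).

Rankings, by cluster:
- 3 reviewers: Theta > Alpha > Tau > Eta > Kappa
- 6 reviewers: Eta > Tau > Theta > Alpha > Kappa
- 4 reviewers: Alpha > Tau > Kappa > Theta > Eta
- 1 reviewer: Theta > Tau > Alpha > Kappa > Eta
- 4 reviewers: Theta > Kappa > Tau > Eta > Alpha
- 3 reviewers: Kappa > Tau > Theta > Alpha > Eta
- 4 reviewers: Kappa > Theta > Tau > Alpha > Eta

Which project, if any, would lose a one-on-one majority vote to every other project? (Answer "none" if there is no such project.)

Eta

Head-to-head results (25 reviewers):
Tau vs Alpha: Tau preferred on 6+1+4+3+4 = 18 ballots; Tau wins 18–7.
Tau vs Kappa: Tau wins 14–11.
Tau–Theta: Tau 13–12.
Tau–Eta: Tau 19–6.
Alpha vs Kappa: 3+6+4+1 = 14 for Alpha, 11 for Kappa — Alpha by 14–11.
Alpha–Theta: Theta 21–4.
Alpha–Eta: Alpha 15–10.
Kappa vs Theta: Theta wins 14–11.
Kappa vs Eta: 16 to 9, Kappa.
Theta vs Eta: Theta wins 19–6.
Eta is beaten in every head-to-head and is the Condorcet loser.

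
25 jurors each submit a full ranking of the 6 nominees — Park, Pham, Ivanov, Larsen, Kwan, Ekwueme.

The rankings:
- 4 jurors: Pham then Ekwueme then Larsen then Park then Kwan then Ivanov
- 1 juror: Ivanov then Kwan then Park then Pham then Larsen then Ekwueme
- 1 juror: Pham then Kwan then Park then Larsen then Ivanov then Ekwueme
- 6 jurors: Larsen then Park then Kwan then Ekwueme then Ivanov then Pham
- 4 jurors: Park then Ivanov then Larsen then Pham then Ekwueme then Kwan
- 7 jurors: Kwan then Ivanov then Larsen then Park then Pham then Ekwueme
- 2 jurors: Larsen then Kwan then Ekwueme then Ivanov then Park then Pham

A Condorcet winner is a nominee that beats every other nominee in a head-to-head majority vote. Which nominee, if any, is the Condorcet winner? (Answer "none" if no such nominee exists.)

Head-to-head results (25 jurors):
Park vs Pham: 20 to 5, Park.
Park vs Ivanov: 4+1+6+4 = 15 for Park, 10 for Ivanov — Park by 15–10.
Park vs Larsen: 6 to 19, Larsen.
Park vs Kwan: 4+6+4 = 14 for Park, 11 for Kwan — Park by 14–11.
Park vs Ekwueme: 19 to 6, Park.
Pham vs Ivanov: Pham is ranked higher on 4+1 = 5 ballots, Ivanov on 20. Ivanov wins 20–5.
Pham vs Larsen: Pham preferred on 4+1+1 = 6 ballots; Larsen wins 19–6.
Pham vs Kwan: Pham is ranked higher on 4+1+4 = 9 ballots, Kwan on 16. Kwan wins 16–9.
Pham vs Ekwueme: Pham is ranked higher on 4+1+1+4+7 = 17 ballots, Ekwueme on 8. Pham wins 17–8.
Ivanov vs Larsen: 1+4+7 = 12 for Ivanov, 13 for Larsen — Larsen by 13–12.
Ivanov vs Kwan: Ivanov preferred on 1+4 = 5 ballots; Kwan wins 20–5.
Ivanov vs Ekwueme: 13 to 12, Ivanov.
Larsen vs Kwan: Larsen preferred on 4+6+4+2 = 16 ballots; Larsen wins 16–9.
Larsen vs Ekwueme: Larsen preferred on 1+1+6+4+7+2 = 21 ballots; Larsen wins 21–4.
Kwan vs Ekwueme: Kwan preferred on 1+1+6+7+2 = 17 ballots; Kwan wins 17–8.
Larsen defeats every rival head-to-head and is the Condorcet winner.

Larsen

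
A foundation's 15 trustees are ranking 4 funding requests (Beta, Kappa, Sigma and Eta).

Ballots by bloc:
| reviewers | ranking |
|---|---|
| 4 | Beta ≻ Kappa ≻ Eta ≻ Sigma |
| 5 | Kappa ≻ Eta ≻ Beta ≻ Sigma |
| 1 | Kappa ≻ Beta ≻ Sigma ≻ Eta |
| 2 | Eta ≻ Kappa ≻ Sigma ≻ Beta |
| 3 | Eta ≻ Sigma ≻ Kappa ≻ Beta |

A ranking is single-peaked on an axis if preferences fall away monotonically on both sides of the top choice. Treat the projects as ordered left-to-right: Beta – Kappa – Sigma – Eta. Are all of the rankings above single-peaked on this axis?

Axis positions: Beta=1, Kappa=2, Sigma=3, Eta=4.
Bloc 1: ranking walks positions 1-2-4-3; Eta is ranked above Sigma even though Sigma lies between Eta and the peak Beta on the axis — preferences dip and rise again. Not single-peaked.
Bloc 2: ranking walks positions 2-4-1-3; Eta is ranked above Sigma even though Sigma lies between Eta and the peak Kappa on the axis — preferences dip and rise again. Not single-peaked.
Bloc 3 (peak Kappa at position 2): ranking walks positions 2-1-3-4, expanding outward from the peak — single-peaked.
Bloc 4: ranking walks positions 4-2-3-1; Kappa is ranked above Sigma even though Sigma lies between Kappa and the peak Eta on the axis — preferences dip and rise again. Not single-peaked.
Bloc 5 (peak Eta at position 4): ranking walks positions 4-3-2-1, expanding outward from the peak — single-peaked.
Bloc 1 violates single-peakedness, so the profile is not single-peaked on this axis.

no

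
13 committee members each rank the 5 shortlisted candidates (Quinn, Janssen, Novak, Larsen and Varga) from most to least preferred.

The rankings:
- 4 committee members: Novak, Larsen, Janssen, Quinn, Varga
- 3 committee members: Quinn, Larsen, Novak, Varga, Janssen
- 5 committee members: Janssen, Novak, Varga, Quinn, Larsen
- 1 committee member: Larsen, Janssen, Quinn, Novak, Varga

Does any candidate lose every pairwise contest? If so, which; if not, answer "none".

Varga

Pairwise majorities:
Quinn–Janssen: Janssen 10–3.
Quinn vs Novak: Novak wins 9–4.
Quinn vs Larsen: Quinn is ranked higher on 3+5 = 8 ballots, Larsen on 5. Quinn wins 8–5.
Quinn vs Varga: Quinn wins 8–5.
Janssen vs Novak: Novak wins 7–6.
Janssen vs Larsen: Larsen, 8–5.
Janssen vs Varga: Janssen wins 10–3.
Novak vs Larsen: Novak wins 9–4.
Novak vs Varga: Novak, 13–0.
Larsen vs Varga: Larsen preferred on 4+3+1 = 8 ballots; Larsen wins 8–5.
Varga is beaten in every head-to-head and is the Condorcet loser.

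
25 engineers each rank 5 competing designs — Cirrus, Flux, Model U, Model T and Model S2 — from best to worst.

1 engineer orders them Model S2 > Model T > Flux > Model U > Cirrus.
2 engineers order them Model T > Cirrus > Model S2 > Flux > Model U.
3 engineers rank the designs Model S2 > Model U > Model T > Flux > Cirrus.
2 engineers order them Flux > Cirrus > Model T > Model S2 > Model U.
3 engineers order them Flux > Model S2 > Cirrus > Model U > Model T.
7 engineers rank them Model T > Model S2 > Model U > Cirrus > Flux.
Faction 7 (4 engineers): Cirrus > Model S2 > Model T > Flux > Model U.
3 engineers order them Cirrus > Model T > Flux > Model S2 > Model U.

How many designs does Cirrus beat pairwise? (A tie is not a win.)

Cirrus against each rival (25 engineers):
Cirrus vs Flux: Cirrus wins 16–9.
Cirrus vs Model U: 14 to 11, Cirrus.
Cirrus vs Model T: Cirrus preferred on 2+3+4+3 = 12 ballots; Model T wins 13–12.
Cirrus vs Model S2: Model S2 wins 14–11.
Cirrus beats Flux, Model U; loses to Model T, Model S2 — 2 pairwise wins.

2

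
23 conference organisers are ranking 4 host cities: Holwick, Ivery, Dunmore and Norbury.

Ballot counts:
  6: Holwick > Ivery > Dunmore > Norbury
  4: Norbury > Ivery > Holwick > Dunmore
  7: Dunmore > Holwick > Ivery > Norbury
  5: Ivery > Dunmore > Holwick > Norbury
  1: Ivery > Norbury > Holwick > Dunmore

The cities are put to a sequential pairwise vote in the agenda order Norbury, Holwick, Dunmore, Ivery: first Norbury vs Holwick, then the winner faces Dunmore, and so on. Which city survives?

Round 1: Norbury vs Holwick — 5–18, Holwick advances.
Round 2: Holwick vs Dunmore — 11–12, Dunmore advances.
Round 3: Dunmore vs Ivery — 7–16, Ivery advances.
The agenda winner is Ivery.

Ivery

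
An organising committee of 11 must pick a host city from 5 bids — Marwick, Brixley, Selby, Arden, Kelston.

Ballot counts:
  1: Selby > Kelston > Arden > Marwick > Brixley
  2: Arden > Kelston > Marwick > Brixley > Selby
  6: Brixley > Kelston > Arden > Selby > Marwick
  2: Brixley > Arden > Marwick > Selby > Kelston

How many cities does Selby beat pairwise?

1

Selby against each rival (11 organisers):
Selby–Marwick: Selby 7–4.
Selby vs Brixley: Selby preferred on 1 ballot; Brixley wins 10–1.
Selby vs Arden: Selby preferred on 1 ballot; Arden wins 10–1.
Selby–Kelston: Kelston 8–3.
Selby beats Marwick; loses to Brixley, Arden, Kelston — 1 pairwise win.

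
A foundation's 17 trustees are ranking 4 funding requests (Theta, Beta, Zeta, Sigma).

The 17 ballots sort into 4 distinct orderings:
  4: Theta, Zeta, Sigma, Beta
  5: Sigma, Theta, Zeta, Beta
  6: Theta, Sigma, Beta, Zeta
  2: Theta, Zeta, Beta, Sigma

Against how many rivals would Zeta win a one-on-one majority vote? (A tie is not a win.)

1

Zeta against each rival (17 reviewers):
Zeta vs Theta: Zeta is ranked higher on 0 ballots, Theta on 17. Theta wins 17–0.
Zeta–Beta: Zeta 11–6.
Zeta vs Sigma: Sigma wins 11–6.
Zeta beats Beta; loses to Theta, Sigma — 1 pairwise win.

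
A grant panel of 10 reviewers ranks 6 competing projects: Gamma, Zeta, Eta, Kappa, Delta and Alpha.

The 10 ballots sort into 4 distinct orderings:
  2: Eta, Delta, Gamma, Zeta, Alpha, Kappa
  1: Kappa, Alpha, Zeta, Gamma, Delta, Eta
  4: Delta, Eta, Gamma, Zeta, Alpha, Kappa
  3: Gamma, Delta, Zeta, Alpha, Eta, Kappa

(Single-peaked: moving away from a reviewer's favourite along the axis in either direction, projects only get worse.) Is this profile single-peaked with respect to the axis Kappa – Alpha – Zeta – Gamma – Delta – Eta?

Axis positions: Kappa=1, Alpha=2, Zeta=3, Gamma=4, Delta=5, Eta=6.
Ballot type 1 (peak Eta at position 6): ranking walks positions 6-5-4-3-2-1, expanding outward from the peak — single-peaked.
Ballot type 2 (peak Kappa at position 1): ranking walks positions 1-2-3-4-5-6, expanding outward from the peak — single-peaked.
Ballot type 3 (peak Delta at position 5): ranking walks positions 5-6-4-3-2-1, expanding outward from the peak — single-peaked.
Ballot type 4 (peak Gamma at position 4): ranking walks positions 4-5-3-2-6-1, expanding outward from the peak — single-peaked.
Every ranking is single-peaked on this axis.

yes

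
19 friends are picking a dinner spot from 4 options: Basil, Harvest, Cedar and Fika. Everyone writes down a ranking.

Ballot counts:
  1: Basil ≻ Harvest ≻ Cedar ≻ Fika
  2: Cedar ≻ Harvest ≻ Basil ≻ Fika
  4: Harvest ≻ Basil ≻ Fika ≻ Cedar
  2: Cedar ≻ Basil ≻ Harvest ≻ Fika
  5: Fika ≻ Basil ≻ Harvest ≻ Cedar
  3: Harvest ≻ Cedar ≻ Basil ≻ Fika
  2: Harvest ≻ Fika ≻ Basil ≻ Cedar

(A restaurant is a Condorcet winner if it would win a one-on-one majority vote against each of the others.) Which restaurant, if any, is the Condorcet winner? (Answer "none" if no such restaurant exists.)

Harvest

Head-to-head results (19 friends):
Basil vs Harvest: 8 to 11, Harvest.
Basil vs Cedar: Basil wins 12–7.
Basil vs Fika: 1+2+4+2+3 = 12 for Basil, 7 for Fika — Basil by 12–7.
Harvest vs Cedar: Harvest preferred on 1+4+5+3+2 = 15 ballots; Harvest wins 15–4.
Harvest vs Fika: Harvest, 14–5.
Cedar vs Fika: Fika, 11–8.
Harvest wins every pairwise contest, so Harvest is the Condorcet winner.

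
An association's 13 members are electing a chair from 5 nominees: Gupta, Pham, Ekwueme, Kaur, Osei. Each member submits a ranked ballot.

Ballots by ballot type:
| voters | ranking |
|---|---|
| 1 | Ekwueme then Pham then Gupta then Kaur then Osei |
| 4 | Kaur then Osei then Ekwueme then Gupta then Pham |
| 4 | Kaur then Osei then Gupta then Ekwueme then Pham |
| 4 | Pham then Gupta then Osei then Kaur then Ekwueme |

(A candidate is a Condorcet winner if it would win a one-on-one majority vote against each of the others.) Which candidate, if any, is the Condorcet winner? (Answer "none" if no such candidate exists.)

Kaur

Check each pair by majority over 13 ballots:
Gupta vs Pham: Gupta is ranked higher on 4+4 = 8 ballots, Pham on 5. Gupta wins 8–5.
Gupta vs Ekwueme: Gupta is ranked higher on 4+4 = 8 ballots, Ekwueme on 5. Gupta wins 8–5.
Gupta vs Kaur: Gupta preferred on 1+4 = 5 ballots; Kaur wins 8–5.
Gupta vs Osei: Gupta preferred on 1+4 = 5 ballots; Osei wins 8–5.
Pham vs Ekwueme: 4 for Pham, 9 for Ekwueme — Ekwueme by 9–4.
Pham vs Kaur: Pham is ranked higher on 1+4 = 5 ballots, Kaur on 8. Kaur wins 8–5.
Pham vs Osei: Pham is ranked higher on 1+4 = 5 ballots, Osei on 8. Osei wins 8–5.
Ekwueme vs Kaur: Ekwueme preferred on 1 ballot; Kaur wins 12–1.
Ekwueme vs Osei: 1 for Ekwueme, 12 for Osei — Osei by 12–1.
Kaur vs Osei: 9 to 4, Kaur.
Kaur beats each of Gupta, Pham, Ekwueme, Osei — Kaur is the Condorcet winner.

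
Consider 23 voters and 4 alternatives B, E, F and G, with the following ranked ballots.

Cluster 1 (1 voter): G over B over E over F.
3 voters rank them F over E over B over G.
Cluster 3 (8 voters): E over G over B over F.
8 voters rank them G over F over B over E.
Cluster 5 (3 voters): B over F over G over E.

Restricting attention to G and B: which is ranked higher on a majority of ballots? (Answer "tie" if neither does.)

G

Ballots ranking G above B: 1 + 8 + 8 = 17.
Ballots ranking B above G: 23 − 17 = 6.
G wins the head-to-head 17–6.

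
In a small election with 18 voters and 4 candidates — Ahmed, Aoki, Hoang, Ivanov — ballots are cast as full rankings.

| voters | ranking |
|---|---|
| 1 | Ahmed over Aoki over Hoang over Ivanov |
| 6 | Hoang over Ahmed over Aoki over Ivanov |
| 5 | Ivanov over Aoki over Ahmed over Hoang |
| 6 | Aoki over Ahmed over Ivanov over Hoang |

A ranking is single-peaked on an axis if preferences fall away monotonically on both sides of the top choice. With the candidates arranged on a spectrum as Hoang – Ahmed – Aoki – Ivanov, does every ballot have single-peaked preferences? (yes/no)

yes

Axis positions: Hoang=1, Ahmed=2, Aoki=3, Ivanov=4.
Cluster 1 (peak Ahmed at position 2): ranking walks positions 2-3-1-4, expanding outward from the peak — single-peaked.
Cluster 2 (peak Hoang at position 1): ranking walks positions 1-2-3-4, expanding outward from the peak — single-peaked.
Cluster 3 (peak Ivanov at position 4): ranking walks positions 4-3-2-1, expanding outward from the peak — single-peaked.
Cluster 4 (peak Aoki at position 3): ranking walks positions 3-2-4-1, expanding outward from the peak — single-peaked.
Every ranking is single-peaked on this axis.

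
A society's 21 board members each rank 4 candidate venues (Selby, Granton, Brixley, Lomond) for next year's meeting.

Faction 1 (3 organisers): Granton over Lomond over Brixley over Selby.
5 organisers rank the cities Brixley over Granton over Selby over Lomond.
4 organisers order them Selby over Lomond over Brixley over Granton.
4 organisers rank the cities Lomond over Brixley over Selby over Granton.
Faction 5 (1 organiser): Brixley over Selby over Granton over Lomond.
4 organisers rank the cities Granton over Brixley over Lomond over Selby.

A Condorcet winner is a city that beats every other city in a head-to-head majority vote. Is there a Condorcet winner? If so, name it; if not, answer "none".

none

Head-to-head results (21 organisers):
Selby vs Granton: 4+4+1 = 9 for Selby, 12 for Granton — Granton by 12–9.
Selby vs Brixley: 4 to 17, Brixley.
Selby vs Lomond: Selby preferred on 5+4+1 = 10 ballots; Lomond wins 11–10.
Granton vs Brixley: Granton is ranked higher on 3+4 = 7 ballots, Brixley on 14. Brixley wins 14–7.
Granton vs Lomond: Granton is ranked higher on 3+5+1+4 = 13 ballots, Lomond on 8. Granton wins 13–8.
Brixley vs Lomond: 5+1+4 = 10 for Brixley, 11 for Lomond — Lomond by 11–10.
No city is unbeaten: Selby loses to Granton; Granton loses to Brixley; Brixley loses to Lomond; Lomond loses to Granton. In particular Granton > Lomond > Brixley > Granton is a majority cycle — no Condorcet winner exists.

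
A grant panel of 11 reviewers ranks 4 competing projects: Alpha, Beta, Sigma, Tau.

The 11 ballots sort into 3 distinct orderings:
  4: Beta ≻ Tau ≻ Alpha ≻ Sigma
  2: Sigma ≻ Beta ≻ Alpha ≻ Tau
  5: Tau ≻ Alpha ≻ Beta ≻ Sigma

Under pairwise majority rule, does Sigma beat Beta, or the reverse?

Beta

Ballots ranking Sigma above Beta: 2.
Ballots ranking Beta above Sigma: 11 − 2 = 9.
Beta wins the head-to-head 9–2.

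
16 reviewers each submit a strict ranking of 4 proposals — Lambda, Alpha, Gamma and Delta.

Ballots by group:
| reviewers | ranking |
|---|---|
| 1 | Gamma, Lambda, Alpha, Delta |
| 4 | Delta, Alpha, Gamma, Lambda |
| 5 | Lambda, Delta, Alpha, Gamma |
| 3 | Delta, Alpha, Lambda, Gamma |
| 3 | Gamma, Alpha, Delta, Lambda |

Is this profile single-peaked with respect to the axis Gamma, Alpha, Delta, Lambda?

Axis positions: Gamma=1, Alpha=2, Delta=3, Lambda=4.
Group 1: ranking walks positions 1-4-2-3; Lambda is ranked above Alpha even though Alpha lies between Lambda and the peak Gamma on the axis — preferences dip and rise again. Not single-peaked.
Group 2 (peak Delta at position 3): ranking walks positions 3-2-1-4, expanding outward from the peak — single-peaked.
Group 3 (peak Lambda at position 4): ranking walks positions 4-3-2-1, expanding outward from the peak — single-peaked.
Group 4 (peak Delta at position 3): ranking walks positions 3-2-4-1, expanding outward from the peak — single-peaked.
Group 5 (peak Gamma at position 1): ranking walks positions 1-2-3-4, expanding outward from the peak — single-peaked.
Group 1 violates single-peakedness, so the profile is not single-peaked on this axis.

no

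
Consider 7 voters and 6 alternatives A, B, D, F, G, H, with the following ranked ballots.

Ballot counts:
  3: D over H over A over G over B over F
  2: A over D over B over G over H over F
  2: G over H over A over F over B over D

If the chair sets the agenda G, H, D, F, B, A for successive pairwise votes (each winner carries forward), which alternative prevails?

Round 1: G vs H — 4–3, G advances.
Round 2: G vs D — 2–5, D advances.
Round 3: D vs F — 5–2, D advances.
Round 4: D vs B — 5–2, D advances.
Round 5: D vs A — 3–4, A advances.
A survives the agenda.

A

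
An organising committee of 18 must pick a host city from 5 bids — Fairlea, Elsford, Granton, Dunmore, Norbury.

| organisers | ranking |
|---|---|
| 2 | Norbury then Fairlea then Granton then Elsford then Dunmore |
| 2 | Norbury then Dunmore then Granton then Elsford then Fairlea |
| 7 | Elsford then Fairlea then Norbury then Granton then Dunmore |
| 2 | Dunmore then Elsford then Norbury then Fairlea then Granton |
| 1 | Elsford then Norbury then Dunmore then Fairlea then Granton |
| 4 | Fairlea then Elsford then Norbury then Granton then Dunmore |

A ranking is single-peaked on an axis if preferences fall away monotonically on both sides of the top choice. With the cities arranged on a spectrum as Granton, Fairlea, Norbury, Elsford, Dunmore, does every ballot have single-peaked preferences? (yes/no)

Axis positions: Granton=1, Fairlea=2, Norbury=3, Elsford=4, Dunmore=5.
Cluster 1 (peak Norbury at position 3): ranking walks positions 3-2-1-4-5, expanding outward from the peak — single-peaked.
Cluster 2: ranking walks positions 3-5-1-4-2; Dunmore is ranked above Elsford even though Elsford lies between Dunmore and the peak Norbury on the axis — preferences dip and rise again. Not single-peaked.
Cluster 3: ranking walks positions 4-2-3-1-5; Fairlea is ranked above Norbury even though Norbury lies between Fairlea and the peak Elsford on the axis — preferences dip and rise again. Not single-peaked.
Cluster 4 (peak Dunmore at position 5): ranking walks positions 5-4-3-2-1, expanding outward from the peak — single-peaked.
Cluster 5 (peak Elsford at position 4): ranking walks positions 4-3-5-2-1, expanding outward from the peak — single-peaked.
Cluster 6: ranking walks positions 2-4-3-1-5; Elsford is ranked above Norbury even though Norbury lies between Elsford and the peak Fairlea on the axis — preferences dip and rise again. Not single-peaked.
Cluster 2 violates single-peakedness, so the profile is not single-peaked on this axis.

no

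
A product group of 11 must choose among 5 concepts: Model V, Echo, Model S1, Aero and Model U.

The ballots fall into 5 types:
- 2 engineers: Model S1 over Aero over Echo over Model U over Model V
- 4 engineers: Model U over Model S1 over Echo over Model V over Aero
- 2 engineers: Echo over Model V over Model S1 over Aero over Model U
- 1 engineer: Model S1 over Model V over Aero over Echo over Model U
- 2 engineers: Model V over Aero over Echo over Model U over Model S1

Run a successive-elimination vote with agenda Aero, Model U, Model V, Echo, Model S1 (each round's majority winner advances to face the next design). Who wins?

Model S1

Round 1: Aero vs Model U — 7–4, Aero advances.
Round 2: Aero vs Model V — 2–9, Model V advances.
Round 3: Model V vs Echo — 3–8, Echo advances.
Round 4: Echo vs Model S1 — 4–7, Model S1 advances.
The agenda winner is Model S1.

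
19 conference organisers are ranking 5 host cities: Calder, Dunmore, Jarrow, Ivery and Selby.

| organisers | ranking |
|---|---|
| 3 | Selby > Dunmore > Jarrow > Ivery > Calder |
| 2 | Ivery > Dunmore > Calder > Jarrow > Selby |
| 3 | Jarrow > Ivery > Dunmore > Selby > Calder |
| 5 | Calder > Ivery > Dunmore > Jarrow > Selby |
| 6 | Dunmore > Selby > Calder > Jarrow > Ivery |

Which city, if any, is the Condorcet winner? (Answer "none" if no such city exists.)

Head-to-head results (19 organisers):
Calder vs Dunmore: Calder preferred on 5 ballots; Dunmore wins 14–5.
Calder vs Jarrow: Calder is ranked higher on 2+5+6 = 13 ballots, Jarrow on 6. Calder wins 13–6.
Calder vs Ivery: 5+6 = 11 for Calder, 8 for Ivery — Calder by 11–8.
Calder vs Selby: Calder preferred on 2+5 = 7 ballots; Selby wins 12–7.
Dunmore vs Jarrow: 3+2+5+6 = 16 for Dunmore, 3 for Jarrow — Dunmore by 16–3.
Dunmore vs Ivery: 9 to 10, Ivery.
Dunmore vs Selby: 16 to 3, Dunmore.
Jarrow vs Ivery: Jarrow preferred on 3+3+6 = 12 ballots; Jarrow wins 12–7.
Jarrow vs Selby: Jarrow preferred on 2+3+5 = 10 ballots; Jarrow wins 10–9.
Ivery vs Selby: Ivery preferred on 2+3+5 = 10 ballots; Ivery wins 10–9.
Each city drops at least one matchup (Calder loses to Dunmore; Dunmore loses to Ivery; Jarrow loses to Calder; Ivery loses to Calder; Selby loses to Dunmore); the cycle Calder → Jarrow → Selby → Calder rules out a Condorcet winner.

none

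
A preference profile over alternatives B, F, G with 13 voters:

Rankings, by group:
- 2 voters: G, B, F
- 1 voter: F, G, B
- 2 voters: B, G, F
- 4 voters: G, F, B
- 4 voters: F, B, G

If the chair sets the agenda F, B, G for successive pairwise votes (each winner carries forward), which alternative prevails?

Round 1: F vs B — 9–4, F advances.
Round 2: F vs G — 5–8, G advances.
The agenda winner is G.

G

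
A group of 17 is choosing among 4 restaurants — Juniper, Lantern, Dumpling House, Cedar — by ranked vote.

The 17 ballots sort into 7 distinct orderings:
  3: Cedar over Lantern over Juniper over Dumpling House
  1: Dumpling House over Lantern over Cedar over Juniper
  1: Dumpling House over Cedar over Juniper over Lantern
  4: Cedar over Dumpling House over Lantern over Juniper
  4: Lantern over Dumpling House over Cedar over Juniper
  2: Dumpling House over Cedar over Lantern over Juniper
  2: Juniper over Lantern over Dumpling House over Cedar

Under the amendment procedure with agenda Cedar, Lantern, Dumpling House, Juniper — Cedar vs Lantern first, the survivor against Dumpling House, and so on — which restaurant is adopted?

Dumpling House

Round 1: Cedar vs Lantern — 10–7, Cedar advances.
Round 2: Cedar vs Dumpling House — 7–10, Dumpling House advances.
Round 3: Dumpling House vs Juniper — 12–5, Dumpling House advances.
Dumpling House survives the agenda.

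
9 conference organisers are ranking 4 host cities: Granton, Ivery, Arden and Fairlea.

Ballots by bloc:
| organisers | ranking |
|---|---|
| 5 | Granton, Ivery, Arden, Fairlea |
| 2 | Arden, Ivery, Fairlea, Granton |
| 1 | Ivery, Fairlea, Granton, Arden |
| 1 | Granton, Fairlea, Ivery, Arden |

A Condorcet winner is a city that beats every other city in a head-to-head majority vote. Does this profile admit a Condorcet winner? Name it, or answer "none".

Granton

Pairwise majorities:
Granton vs Ivery: Granton, 6–3.
Granton vs Arden: Granton preferred on 5+1+1 = 7 ballots; Granton wins 7–2.
Granton vs Fairlea: Granton, 6–3.
Ivery vs Arden: Ivery, 7–2.
Ivery–Fairlea: Ivery 8–1.
Arden vs Fairlea: Arden preferred on 5+2 = 7 ballots; Arden wins 7–2.
Granton beats each of Ivery, Arden, Fairlea — Granton is the Condorcet winner.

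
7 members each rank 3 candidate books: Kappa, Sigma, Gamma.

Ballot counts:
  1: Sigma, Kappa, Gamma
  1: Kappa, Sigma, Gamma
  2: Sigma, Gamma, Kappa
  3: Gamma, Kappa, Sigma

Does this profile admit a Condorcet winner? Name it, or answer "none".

Check each pair by majority over 7 ballots:
Kappa–Sigma: Kappa 4–3.
Kappa–Gamma: Gamma 5–2.
Sigma–Gamma: Sigma 4–3.
Every book loses at least once (Kappa loses to Gamma; Sigma loses to Kappa; Gamma loses to Sigma). The majority relation contains the cycle Kappa → Sigma → Gamma → Kappa, so there is no Condorcet winner.

none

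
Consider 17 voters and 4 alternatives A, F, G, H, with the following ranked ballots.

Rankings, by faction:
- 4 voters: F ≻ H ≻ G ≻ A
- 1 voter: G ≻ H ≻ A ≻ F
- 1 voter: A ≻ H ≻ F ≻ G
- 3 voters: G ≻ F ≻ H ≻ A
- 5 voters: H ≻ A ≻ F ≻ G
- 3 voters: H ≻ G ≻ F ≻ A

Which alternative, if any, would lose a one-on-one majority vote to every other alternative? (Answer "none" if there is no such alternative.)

A

Pairwise majorities:
A vs F: 7 to 10, F.
A vs G: G, 11–6.
A vs H: H wins 16–1.
F–G: F 10–7.
F vs H: H, 10–7.
G–H: H 13–4.
A is beaten in every head-to-head and is the Condorcet loser.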